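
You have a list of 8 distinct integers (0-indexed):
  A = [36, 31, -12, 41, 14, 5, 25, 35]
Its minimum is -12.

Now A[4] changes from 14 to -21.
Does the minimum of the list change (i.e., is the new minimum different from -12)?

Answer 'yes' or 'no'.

Answer: yes

Derivation:
Old min = -12
Change: A[4] 14 -> -21
Changed element was NOT the min; min changes only if -21 < -12.
New min = -21; changed? yes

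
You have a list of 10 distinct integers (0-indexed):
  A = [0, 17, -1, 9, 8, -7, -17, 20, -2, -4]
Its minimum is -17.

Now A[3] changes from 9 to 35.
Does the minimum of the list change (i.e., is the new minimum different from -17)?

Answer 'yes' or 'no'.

Answer: no

Derivation:
Old min = -17
Change: A[3] 9 -> 35
Changed element was NOT the min; min changes only if 35 < -17.
New min = -17; changed? no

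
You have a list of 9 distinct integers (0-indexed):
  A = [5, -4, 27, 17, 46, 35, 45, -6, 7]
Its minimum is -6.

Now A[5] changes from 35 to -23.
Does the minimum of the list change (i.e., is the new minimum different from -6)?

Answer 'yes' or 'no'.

Old min = -6
Change: A[5] 35 -> -23
Changed element was NOT the min; min changes only if -23 < -6.
New min = -23; changed? yes

Answer: yes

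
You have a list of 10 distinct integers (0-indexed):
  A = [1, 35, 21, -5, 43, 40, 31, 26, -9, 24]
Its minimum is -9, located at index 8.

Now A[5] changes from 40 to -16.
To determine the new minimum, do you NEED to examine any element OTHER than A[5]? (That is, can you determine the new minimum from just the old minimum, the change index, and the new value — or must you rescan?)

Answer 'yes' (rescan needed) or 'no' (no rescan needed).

Answer: no

Derivation:
Old min = -9 at index 8
Change at index 5: 40 -> -16
Index 5 was NOT the min. New min = min(-9, -16). No rescan of other elements needed.
Needs rescan: no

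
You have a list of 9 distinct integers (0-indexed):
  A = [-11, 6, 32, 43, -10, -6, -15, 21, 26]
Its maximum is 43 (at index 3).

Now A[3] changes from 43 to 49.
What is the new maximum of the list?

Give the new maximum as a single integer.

Answer: 49

Derivation:
Old max = 43 (at index 3)
Change: A[3] 43 -> 49
Changed element WAS the max -> may need rescan.
  Max of remaining elements: 32
  New max = max(49, 32) = 49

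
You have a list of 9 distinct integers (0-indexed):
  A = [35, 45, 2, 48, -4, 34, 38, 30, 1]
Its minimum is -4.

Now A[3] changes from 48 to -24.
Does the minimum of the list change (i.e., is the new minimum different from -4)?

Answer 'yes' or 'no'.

Answer: yes

Derivation:
Old min = -4
Change: A[3] 48 -> -24
Changed element was NOT the min; min changes only if -24 < -4.
New min = -24; changed? yes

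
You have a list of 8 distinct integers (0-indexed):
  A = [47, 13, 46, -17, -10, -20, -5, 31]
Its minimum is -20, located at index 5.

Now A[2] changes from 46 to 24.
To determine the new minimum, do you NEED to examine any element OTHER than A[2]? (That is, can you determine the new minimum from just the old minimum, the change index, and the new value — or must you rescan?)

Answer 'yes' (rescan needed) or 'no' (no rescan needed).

Answer: no

Derivation:
Old min = -20 at index 5
Change at index 2: 46 -> 24
Index 2 was NOT the min. New min = min(-20, 24). No rescan of other elements needed.
Needs rescan: no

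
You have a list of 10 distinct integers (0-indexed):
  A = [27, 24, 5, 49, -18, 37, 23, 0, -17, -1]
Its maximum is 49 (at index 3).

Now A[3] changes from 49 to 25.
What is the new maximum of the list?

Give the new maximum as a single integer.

Old max = 49 (at index 3)
Change: A[3] 49 -> 25
Changed element WAS the max -> may need rescan.
  Max of remaining elements: 37
  New max = max(25, 37) = 37

Answer: 37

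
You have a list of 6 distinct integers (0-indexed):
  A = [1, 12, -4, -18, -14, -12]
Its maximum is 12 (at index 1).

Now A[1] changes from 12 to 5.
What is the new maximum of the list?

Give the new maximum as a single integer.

Answer: 5

Derivation:
Old max = 12 (at index 1)
Change: A[1] 12 -> 5
Changed element WAS the max -> may need rescan.
  Max of remaining elements: 1
  New max = max(5, 1) = 5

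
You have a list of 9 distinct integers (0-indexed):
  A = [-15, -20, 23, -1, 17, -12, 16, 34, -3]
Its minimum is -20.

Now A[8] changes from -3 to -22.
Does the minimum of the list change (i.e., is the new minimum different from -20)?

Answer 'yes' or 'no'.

Old min = -20
Change: A[8] -3 -> -22
Changed element was NOT the min; min changes only if -22 < -20.
New min = -22; changed? yes

Answer: yes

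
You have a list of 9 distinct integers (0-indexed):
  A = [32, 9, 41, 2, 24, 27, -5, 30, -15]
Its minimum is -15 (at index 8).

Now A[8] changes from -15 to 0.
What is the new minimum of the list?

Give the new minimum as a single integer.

Answer: -5

Derivation:
Old min = -15 (at index 8)
Change: A[8] -15 -> 0
Changed element WAS the min. Need to check: is 0 still <= all others?
  Min of remaining elements: -5
  New min = min(0, -5) = -5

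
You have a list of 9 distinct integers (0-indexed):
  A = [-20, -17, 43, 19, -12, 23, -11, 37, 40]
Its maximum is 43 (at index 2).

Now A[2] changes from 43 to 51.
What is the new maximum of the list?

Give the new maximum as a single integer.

Answer: 51

Derivation:
Old max = 43 (at index 2)
Change: A[2] 43 -> 51
Changed element WAS the max -> may need rescan.
  Max of remaining elements: 40
  New max = max(51, 40) = 51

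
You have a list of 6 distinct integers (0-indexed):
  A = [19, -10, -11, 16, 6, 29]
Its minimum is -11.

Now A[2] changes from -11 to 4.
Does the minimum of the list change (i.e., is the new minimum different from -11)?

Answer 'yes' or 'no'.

Answer: yes

Derivation:
Old min = -11
Change: A[2] -11 -> 4
Changed element was the min; new min must be rechecked.
New min = -10; changed? yes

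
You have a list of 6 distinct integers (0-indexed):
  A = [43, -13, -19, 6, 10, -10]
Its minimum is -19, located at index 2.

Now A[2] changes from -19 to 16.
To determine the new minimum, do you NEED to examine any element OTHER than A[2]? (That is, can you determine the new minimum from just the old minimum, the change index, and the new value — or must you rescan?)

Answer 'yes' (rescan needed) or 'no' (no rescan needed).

Answer: yes

Derivation:
Old min = -19 at index 2
Change at index 2: -19 -> 16
Index 2 WAS the min and new value 16 > old min -19. Must rescan other elements to find the new min.
Needs rescan: yes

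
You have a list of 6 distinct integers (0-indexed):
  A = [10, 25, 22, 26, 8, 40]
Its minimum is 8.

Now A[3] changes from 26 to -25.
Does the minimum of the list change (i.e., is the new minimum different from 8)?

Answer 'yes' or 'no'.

Old min = 8
Change: A[3] 26 -> -25
Changed element was NOT the min; min changes only if -25 < 8.
New min = -25; changed? yes

Answer: yes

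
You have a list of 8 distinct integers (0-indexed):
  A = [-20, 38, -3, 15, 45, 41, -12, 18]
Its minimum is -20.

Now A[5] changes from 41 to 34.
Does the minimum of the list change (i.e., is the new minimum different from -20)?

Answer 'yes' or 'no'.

Old min = -20
Change: A[5] 41 -> 34
Changed element was NOT the min; min changes only if 34 < -20.
New min = -20; changed? no

Answer: no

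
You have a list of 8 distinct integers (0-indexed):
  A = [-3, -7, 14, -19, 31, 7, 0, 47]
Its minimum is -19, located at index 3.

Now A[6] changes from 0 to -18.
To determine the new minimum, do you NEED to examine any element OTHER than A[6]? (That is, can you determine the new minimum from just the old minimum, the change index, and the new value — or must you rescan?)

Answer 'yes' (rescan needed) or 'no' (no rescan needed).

Old min = -19 at index 3
Change at index 6: 0 -> -18
Index 6 was NOT the min. New min = min(-19, -18). No rescan of other elements needed.
Needs rescan: no

Answer: no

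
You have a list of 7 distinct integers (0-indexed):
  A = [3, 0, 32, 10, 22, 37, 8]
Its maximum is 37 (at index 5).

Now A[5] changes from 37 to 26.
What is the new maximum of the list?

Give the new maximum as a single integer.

Answer: 32

Derivation:
Old max = 37 (at index 5)
Change: A[5] 37 -> 26
Changed element WAS the max -> may need rescan.
  Max of remaining elements: 32
  New max = max(26, 32) = 32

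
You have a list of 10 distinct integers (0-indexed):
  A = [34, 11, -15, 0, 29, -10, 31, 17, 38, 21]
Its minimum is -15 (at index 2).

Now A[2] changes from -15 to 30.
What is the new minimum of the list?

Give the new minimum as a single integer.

Old min = -15 (at index 2)
Change: A[2] -15 -> 30
Changed element WAS the min. Need to check: is 30 still <= all others?
  Min of remaining elements: -10
  New min = min(30, -10) = -10

Answer: -10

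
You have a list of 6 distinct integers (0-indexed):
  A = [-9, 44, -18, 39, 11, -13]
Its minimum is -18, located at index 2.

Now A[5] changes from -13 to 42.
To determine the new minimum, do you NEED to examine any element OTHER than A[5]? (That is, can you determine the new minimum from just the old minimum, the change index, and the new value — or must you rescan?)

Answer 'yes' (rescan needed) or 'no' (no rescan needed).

Answer: no

Derivation:
Old min = -18 at index 2
Change at index 5: -13 -> 42
Index 5 was NOT the min. New min = min(-18, 42). No rescan of other elements needed.
Needs rescan: no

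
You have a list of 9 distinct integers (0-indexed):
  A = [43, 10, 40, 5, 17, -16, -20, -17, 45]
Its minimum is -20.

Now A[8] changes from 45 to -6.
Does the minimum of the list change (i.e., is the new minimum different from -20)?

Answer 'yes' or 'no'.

Answer: no

Derivation:
Old min = -20
Change: A[8] 45 -> -6
Changed element was NOT the min; min changes only if -6 < -20.
New min = -20; changed? no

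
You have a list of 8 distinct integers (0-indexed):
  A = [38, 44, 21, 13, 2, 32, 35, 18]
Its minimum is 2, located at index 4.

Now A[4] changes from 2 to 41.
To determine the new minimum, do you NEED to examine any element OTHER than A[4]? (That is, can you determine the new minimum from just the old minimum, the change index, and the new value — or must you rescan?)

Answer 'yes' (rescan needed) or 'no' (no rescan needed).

Answer: yes

Derivation:
Old min = 2 at index 4
Change at index 4: 2 -> 41
Index 4 WAS the min and new value 41 > old min 2. Must rescan other elements to find the new min.
Needs rescan: yes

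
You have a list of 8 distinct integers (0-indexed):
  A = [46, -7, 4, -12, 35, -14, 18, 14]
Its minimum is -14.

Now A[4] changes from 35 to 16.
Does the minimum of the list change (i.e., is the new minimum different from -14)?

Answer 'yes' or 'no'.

Answer: no

Derivation:
Old min = -14
Change: A[4] 35 -> 16
Changed element was NOT the min; min changes only if 16 < -14.
New min = -14; changed? no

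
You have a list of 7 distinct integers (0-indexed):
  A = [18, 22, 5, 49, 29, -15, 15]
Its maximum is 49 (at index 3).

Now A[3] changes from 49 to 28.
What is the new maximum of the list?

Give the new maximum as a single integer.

Answer: 29

Derivation:
Old max = 49 (at index 3)
Change: A[3] 49 -> 28
Changed element WAS the max -> may need rescan.
  Max of remaining elements: 29
  New max = max(28, 29) = 29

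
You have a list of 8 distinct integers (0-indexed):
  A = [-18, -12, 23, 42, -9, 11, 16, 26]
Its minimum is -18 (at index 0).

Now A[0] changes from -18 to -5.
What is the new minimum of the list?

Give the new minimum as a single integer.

Old min = -18 (at index 0)
Change: A[0] -18 -> -5
Changed element WAS the min. Need to check: is -5 still <= all others?
  Min of remaining elements: -12
  New min = min(-5, -12) = -12

Answer: -12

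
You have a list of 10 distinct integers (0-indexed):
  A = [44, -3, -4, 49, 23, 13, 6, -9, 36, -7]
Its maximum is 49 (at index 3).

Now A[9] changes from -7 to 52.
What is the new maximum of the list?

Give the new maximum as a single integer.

Answer: 52

Derivation:
Old max = 49 (at index 3)
Change: A[9] -7 -> 52
Changed element was NOT the old max.
  New max = max(old_max, new_val) = max(49, 52) = 52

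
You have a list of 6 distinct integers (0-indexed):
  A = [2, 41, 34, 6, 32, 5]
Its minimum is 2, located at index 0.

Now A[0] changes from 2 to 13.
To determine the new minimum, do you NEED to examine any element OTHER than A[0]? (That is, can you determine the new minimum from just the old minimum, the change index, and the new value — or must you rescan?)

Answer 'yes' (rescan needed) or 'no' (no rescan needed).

Old min = 2 at index 0
Change at index 0: 2 -> 13
Index 0 WAS the min and new value 13 > old min 2. Must rescan other elements to find the new min.
Needs rescan: yes

Answer: yes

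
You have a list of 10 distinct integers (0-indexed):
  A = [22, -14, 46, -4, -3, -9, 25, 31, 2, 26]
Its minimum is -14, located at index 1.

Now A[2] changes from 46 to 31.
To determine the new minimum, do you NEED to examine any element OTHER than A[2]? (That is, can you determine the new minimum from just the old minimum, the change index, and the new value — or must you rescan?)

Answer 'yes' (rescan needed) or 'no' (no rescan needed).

Old min = -14 at index 1
Change at index 2: 46 -> 31
Index 2 was NOT the min. New min = min(-14, 31). No rescan of other elements needed.
Needs rescan: no

Answer: no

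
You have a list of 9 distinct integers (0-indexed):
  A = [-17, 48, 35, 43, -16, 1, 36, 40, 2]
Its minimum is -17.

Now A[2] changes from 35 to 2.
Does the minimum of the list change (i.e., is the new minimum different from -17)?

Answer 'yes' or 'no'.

Answer: no

Derivation:
Old min = -17
Change: A[2] 35 -> 2
Changed element was NOT the min; min changes only if 2 < -17.
New min = -17; changed? no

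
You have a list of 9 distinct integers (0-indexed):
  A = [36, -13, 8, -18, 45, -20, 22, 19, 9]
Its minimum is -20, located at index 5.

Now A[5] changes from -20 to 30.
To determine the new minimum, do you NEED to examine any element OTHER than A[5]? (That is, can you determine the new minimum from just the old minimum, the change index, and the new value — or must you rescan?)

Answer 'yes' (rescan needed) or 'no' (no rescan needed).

Answer: yes

Derivation:
Old min = -20 at index 5
Change at index 5: -20 -> 30
Index 5 WAS the min and new value 30 > old min -20. Must rescan other elements to find the new min.
Needs rescan: yes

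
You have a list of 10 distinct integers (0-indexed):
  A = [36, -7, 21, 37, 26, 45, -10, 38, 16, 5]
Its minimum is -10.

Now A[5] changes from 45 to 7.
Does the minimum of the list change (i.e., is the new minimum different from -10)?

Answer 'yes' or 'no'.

Old min = -10
Change: A[5] 45 -> 7
Changed element was NOT the min; min changes only if 7 < -10.
New min = -10; changed? no

Answer: no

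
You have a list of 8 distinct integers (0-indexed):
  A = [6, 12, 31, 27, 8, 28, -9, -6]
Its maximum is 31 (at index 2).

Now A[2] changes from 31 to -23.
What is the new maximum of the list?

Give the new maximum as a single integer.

Answer: 28

Derivation:
Old max = 31 (at index 2)
Change: A[2] 31 -> -23
Changed element WAS the max -> may need rescan.
  Max of remaining elements: 28
  New max = max(-23, 28) = 28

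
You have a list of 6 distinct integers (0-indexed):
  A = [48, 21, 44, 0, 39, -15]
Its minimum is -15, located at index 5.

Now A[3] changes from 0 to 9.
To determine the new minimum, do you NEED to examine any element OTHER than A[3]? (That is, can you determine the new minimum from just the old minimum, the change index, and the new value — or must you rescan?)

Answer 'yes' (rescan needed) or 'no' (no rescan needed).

Old min = -15 at index 5
Change at index 3: 0 -> 9
Index 3 was NOT the min. New min = min(-15, 9). No rescan of other elements needed.
Needs rescan: no

Answer: no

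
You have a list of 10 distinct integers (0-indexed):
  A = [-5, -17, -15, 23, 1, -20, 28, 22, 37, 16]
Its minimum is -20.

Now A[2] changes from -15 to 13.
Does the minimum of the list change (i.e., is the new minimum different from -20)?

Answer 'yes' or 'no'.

Old min = -20
Change: A[2] -15 -> 13
Changed element was NOT the min; min changes only if 13 < -20.
New min = -20; changed? no

Answer: no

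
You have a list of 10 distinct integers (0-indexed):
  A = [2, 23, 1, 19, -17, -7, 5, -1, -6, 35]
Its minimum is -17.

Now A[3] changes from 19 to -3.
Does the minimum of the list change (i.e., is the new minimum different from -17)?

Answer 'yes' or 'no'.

Old min = -17
Change: A[3] 19 -> -3
Changed element was NOT the min; min changes only if -3 < -17.
New min = -17; changed? no

Answer: no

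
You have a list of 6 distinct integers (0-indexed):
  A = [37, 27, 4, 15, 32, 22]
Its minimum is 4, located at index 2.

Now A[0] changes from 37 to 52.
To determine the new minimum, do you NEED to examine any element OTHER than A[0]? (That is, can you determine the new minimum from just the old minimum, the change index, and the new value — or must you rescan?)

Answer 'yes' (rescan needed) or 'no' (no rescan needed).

Old min = 4 at index 2
Change at index 0: 37 -> 52
Index 0 was NOT the min. New min = min(4, 52). No rescan of other elements needed.
Needs rescan: no

Answer: no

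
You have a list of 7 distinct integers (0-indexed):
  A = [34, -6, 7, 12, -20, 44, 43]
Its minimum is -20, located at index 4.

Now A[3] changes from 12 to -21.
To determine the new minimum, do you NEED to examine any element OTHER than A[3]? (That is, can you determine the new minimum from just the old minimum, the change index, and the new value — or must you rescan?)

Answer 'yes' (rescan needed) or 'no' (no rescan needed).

Old min = -20 at index 4
Change at index 3: 12 -> -21
Index 3 was NOT the min. New min = min(-20, -21). No rescan of other elements needed.
Needs rescan: no

Answer: no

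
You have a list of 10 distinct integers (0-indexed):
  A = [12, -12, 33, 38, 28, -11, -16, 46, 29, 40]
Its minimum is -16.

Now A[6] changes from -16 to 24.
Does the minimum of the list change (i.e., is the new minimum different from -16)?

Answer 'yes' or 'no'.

Old min = -16
Change: A[6] -16 -> 24
Changed element was the min; new min must be rechecked.
New min = -12; changed? yes

Answer: yes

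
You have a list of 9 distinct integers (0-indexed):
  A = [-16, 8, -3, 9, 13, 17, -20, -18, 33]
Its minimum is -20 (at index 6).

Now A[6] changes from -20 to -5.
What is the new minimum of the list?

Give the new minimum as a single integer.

Answer: -18

Derivation:
Old min = -20 (at index 6)
Change: A[6] -20 -> -5
Changed element WAS the min. Need to check: is -5 still <= all others?
  Min of remaining elements: -18
  New min = min(-5, -18) = -18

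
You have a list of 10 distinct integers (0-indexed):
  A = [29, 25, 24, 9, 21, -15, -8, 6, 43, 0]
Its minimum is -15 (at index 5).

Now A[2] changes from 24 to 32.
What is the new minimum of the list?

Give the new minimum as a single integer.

Old min = -15 (at index 5)
Change: A[2] 24 -> 32
Changed element was NOT the old min.
  New min = min(old_min, new_val) = min(-15, 32) = -15

Answer: -15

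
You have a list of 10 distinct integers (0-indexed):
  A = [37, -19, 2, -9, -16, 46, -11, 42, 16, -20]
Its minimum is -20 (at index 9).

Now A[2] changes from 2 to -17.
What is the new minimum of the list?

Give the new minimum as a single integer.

Old min = -20 (at index 9)
Change: A[2] 2 -> -17
Changed element was NOT the old min.
  New min = min(old_min, new_val) = min(-20, -17) = -20

Answer: -20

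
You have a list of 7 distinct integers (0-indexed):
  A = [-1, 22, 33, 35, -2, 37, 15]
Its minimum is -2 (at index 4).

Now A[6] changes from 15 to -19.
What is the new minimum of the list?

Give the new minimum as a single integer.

Answer: -19

Derivation:
Old min = -2 (at index 4)
Change: A[6] 15 -> -19
Changed element was NOT the old min.
  New min = min(old_min, new_val) = min(-2, -19) = -19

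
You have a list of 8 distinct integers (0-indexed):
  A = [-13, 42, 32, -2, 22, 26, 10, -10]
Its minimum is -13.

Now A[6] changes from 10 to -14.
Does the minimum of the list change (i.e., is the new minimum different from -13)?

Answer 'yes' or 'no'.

Answer: yes

Derivation:
Old min = -13
Change: A[6] 10 -> -14
Changed element was NOT the min; min changes only if -14 < -13.
New min = -14; changed? yes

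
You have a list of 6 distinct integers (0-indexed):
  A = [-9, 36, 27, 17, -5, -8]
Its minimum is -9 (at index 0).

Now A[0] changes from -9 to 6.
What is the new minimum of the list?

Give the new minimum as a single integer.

Old min = -9 (at index 0)
Change: A[0] -9 -> 6
Changed element WAS the min. Need to check: is 6 still <= all others?
  Min of remaining elements: -8
  New min = min(6, -8) = -8

Answer: -8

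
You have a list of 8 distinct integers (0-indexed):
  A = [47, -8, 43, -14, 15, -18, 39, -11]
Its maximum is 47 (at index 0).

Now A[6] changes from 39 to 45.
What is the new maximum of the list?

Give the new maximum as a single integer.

Answer: 47

Derivation:
Old max = 47 (at index 0)
Change: A[6] 39 -> 45
Changed element was NOT the old max.
  New max = max(old_max, new_val) = max(47, 45) = 47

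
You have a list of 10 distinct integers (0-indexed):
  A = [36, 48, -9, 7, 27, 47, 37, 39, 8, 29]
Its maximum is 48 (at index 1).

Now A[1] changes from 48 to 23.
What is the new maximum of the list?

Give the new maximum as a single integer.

Old max = 48 (at index 1)
Change: A[1] 48 -> 23
Changed element WAS the max -> may need rescan.
  Max of remaining elements: 47
  New max = max(23, 47) = 47

Answer: 47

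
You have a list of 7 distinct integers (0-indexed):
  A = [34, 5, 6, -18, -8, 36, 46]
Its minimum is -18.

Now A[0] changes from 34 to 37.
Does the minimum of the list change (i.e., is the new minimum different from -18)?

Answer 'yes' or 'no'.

Answer: no

Derivation:
Old min = -18
Change: A[0] 34 -> 37
Changed element was NOT the min; min changes only if 37 < -18.
New min = -18; changed? no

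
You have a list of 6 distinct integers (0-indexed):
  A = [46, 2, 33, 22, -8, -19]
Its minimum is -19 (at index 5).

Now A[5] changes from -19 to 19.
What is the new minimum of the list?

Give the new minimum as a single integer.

Answer: -8

Derivation:
Old min = -19 (at index 5)
Change: A[5] -19 -> 19
Changed element WAS the min. Need to check: is 19 still <= all others?
  Min of remaining elements: -8
  New min = min(19, -8) = -8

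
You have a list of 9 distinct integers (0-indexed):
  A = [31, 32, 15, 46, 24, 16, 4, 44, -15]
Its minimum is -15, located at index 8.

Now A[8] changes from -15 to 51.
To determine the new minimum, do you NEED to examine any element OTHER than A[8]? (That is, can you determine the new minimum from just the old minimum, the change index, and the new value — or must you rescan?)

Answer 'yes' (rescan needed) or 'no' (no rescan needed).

Old min = -15 at index 8
Change at index 8: -15 -> 51
Index 8 WAS the min and new value 51 > old min -15. Must rescan other elements to find the new min.
Needs rescan: yes

Answer: yes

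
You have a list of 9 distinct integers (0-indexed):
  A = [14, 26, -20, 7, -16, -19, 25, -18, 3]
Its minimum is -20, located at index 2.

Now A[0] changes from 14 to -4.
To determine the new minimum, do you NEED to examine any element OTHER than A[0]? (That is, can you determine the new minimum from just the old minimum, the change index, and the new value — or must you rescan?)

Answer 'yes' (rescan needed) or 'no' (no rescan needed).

Old min = -20 at index 2
Change at index 0: 14 -> -4
Index 0 was NOT the min. New min = min(-20, -4). No rescan of other elements needed.
Needs rescan: no

Answer: no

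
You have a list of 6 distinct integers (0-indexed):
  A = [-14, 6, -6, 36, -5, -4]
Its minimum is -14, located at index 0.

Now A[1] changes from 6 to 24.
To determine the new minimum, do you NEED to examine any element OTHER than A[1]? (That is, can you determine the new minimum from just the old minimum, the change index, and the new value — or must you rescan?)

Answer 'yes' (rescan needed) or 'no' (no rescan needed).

Answer: no

Derivation:
Old min = -14 at index 0
Change at index 1: 6 -> 24
Index 1 was NOT the min. New min = min(-14, 24). No rescan of other elements needed.
Needs rescan: no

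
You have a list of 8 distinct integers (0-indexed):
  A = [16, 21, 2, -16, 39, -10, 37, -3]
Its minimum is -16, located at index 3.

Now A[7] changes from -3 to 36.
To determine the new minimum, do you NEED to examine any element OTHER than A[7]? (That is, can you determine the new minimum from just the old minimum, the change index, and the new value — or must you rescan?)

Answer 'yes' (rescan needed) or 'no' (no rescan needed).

Old min = -16 at index 3
Change at index 7: -3 -> 36
Index 7 was NOT the min. New min = min(-16, 36). No rescan of other elements needed.
Needs rescan: no

Answer: no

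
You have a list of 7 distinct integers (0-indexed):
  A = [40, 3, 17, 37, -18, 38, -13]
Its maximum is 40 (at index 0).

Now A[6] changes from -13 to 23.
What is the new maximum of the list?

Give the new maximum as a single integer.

Old max = 40 (at index 0)
Change: A[6] -13 -> 23
Changed element was NOT the old max.
  New max = max(old_max, new_val) = max(40, 23) = 40

Answer: 40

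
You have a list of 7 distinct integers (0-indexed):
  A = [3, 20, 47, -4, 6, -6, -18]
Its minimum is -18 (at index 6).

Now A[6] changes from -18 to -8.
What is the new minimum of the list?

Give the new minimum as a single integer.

Answer: -8

Derivation:
Old min = -18 (at index 6)
Change: A[6] -18 -> -8
Changed element WAS the min. Need to check: is -8 still <= all others?
  Min of remaining elements: -6
  New min = min(-8, -6) = -8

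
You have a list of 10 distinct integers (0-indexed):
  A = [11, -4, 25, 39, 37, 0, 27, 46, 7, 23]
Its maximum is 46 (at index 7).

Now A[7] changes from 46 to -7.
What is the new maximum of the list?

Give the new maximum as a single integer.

Answer: 39

Derivation:
Old max = 46 (at index 7)
Change: A[7] 46 -> -7
Changed element WAS the max -> may need rescan.
  Max of remaining elements: 39
  New max = max(-7, 39) = 39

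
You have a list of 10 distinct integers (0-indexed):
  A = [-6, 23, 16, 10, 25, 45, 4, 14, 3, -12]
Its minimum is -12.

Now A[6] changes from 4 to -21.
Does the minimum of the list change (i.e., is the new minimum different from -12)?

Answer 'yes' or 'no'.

Answer: yes

Derivation:
Old min = -12
Change: A[6] 4 -> -21
Changed element was NOT the min; min changes only if -21 < -12.
New min = -21; changed? yes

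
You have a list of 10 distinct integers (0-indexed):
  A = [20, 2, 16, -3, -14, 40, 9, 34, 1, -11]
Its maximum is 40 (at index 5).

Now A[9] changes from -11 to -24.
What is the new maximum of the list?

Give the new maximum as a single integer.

Old max = 40 (at index 5)
Change: A[9] -11 -> -24
Changed element was NOT the old max.
  New max = max(old_max, new_val) = max(40, -24) = 40

Answer: 40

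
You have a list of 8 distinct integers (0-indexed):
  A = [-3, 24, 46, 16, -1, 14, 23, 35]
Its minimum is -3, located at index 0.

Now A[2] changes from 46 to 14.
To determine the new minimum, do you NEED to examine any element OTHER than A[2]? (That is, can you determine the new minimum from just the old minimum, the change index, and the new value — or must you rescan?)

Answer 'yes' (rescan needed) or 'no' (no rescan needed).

Old min = -3 at index 0
Change at index 2: 46 -> 14
Index 2 was NOT the min. New min = min(-3, 14). No rescan of other elements needed.
Needs rescan: no

Answer: no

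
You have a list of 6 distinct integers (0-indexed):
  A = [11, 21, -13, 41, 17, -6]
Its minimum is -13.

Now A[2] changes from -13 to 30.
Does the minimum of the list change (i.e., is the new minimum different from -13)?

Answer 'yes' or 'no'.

Old min = -13
Change: A[2] -13 -> 30
Changed element was the min; new min must be rechecked.
New min = -6; changed? yes

Answer: yes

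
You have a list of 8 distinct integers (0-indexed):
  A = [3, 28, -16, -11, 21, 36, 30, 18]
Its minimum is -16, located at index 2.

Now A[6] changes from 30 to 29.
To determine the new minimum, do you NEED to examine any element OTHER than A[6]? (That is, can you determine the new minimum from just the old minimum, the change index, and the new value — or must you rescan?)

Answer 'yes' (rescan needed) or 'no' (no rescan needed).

Old min = -16 at index 2
Change at index 6: 30 -> 29
Index 6 was NOT the min. New min = min(-16, 29). No rescan of other elements needed.
Needs rescan: no

Answer: no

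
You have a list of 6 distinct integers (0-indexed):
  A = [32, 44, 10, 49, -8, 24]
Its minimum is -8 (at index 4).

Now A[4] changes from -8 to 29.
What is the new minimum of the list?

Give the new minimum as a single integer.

Old min = -8 (at index 4)
Change: A[4] -8 -> 29
Changed element WAS the min. Need to check: is 29 still <= all others?
  Min of remaining elements: 10
  New min = min(29, 10) = 10

Answer: 10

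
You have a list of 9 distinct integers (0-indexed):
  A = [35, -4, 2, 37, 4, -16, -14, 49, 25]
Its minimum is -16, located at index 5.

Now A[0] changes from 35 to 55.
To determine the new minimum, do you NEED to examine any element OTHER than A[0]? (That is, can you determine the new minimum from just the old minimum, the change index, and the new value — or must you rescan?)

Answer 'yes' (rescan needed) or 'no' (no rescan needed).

Answer: no

Derivation:
Old min = -16 at index 5
Change at index 0: 35 -> 55
Index 0 was NOT the min. New min = min(-16, 55). No rescan of other elements needed.
Needs rescan: no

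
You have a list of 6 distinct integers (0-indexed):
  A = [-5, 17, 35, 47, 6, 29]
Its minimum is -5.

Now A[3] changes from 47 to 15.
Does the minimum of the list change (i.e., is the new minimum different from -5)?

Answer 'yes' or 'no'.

Old min = -5
Change: A[3] 47 -> 15
Changed element was NOT the min; min changes only if 15 < -5.
New min = -5; changed? no

Answer: no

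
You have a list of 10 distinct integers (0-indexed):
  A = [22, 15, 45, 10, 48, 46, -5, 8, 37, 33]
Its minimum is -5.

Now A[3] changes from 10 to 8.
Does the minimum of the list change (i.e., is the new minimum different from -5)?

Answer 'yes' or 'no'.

Old min = -5
Change: A[3] 10 -> 8
Changed element was NOT the min; min changes only if 8 < -5.
New min = -5; changed? no

Answer: no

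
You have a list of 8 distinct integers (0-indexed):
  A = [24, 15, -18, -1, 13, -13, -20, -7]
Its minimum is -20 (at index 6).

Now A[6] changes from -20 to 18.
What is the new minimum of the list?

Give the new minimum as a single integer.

Old min = -20 (at index 6)
Change: A[6] -20 -> 18
Changed element WAS the min. Need to check: is 18 still <= all others?
  Min of remaining elements: -18
  New min = min(18, -18) = -18

Answer: -18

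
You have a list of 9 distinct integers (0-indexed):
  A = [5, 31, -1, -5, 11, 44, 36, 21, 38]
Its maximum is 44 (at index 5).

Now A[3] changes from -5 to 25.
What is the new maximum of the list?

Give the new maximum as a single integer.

Answer: 44

Derivation:
Old max = 44 (at index 5)
Change: A[3] -5 -> 25
Changed element was NOT the old max.
  New max = max(old_max, new_val) = max(44, 25) = 44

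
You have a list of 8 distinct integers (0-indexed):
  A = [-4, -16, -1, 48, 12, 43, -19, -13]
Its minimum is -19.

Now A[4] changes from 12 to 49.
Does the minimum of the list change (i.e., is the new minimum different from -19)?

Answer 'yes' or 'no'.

Old min = -19
Change: A[4] 12 -> 49
Changed element was NOT the min; min changes only if 49 < -19.
New min = -19; changed? no

Answer: no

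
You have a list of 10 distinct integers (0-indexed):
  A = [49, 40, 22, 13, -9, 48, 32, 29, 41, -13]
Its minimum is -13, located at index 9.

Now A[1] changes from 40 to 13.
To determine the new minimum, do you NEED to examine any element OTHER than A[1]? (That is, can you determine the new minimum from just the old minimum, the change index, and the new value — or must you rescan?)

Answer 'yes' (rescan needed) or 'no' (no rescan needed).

Answer: no

Derivation:
Old min = -13 at index 9
Change at index 1: 40 -> 13
Index 1 was NOT the min. New min = min(-13, 13). No rescan of other elements needed.
Needs rescan: no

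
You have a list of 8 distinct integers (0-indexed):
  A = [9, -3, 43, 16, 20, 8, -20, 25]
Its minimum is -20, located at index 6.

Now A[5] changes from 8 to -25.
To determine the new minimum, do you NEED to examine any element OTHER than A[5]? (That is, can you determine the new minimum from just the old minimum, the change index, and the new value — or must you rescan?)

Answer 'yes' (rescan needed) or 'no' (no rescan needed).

Answer: no

Derivation:
Old min = -20 at index 6
Change at index 5: 8 -> -25
Index 5 was NOT the min. New min = min(-20, -25). No rescan of other elements needed.
Needs rescan: no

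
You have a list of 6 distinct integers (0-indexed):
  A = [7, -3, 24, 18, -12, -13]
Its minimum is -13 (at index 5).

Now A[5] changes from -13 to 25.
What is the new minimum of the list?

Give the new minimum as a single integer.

Answer: -12

Derivation:
Old min = -13 (at index 5)
Change: A[5] -13 -> 25
Changed element WAS the min. Need to check: is 25 still <= all others?
  Min of remaining elements: -12
  New min = min(25, -12) = -12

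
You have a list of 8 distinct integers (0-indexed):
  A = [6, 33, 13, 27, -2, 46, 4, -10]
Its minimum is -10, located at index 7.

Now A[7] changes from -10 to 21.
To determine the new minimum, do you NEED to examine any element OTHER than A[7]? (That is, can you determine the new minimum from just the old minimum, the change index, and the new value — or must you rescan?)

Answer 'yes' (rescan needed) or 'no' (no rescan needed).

Old min = -10 at index 7
Change at index 7: -10 -> 21
Index 7 WAS the min and new value 21 > old min -10. Must rescan other elements to find the new min.
Needs rescan: yes

Answer: yes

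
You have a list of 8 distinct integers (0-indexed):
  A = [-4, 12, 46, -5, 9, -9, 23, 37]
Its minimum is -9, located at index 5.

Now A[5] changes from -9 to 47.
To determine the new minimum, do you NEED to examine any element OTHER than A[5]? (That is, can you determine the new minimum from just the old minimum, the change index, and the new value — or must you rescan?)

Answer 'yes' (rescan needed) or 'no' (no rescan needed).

Answer: yes

Derivation:
Old min = -9 at index 5
Change at index 5: -9 -> 47
Index 5 WAS the min and new value 47 > old min -9. Must rescan other elements to find the new min.
Needs rescan: yes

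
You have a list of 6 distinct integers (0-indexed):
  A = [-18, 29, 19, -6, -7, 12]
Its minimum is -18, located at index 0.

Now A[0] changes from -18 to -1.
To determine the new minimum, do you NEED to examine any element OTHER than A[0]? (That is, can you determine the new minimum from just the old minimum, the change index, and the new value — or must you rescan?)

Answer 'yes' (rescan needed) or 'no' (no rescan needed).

Answer: yes

Derivation:
Old min = -18 at index 0
Change at index 0: -18 -> -1
Index 0 WAS the min and new value -1 > old min -18. Must rescan other elements to find the new min.
Needs rescan: yes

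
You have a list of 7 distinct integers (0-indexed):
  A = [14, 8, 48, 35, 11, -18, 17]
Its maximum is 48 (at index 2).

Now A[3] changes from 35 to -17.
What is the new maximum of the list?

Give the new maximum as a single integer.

Old max = 48 (at index 2)
Change: A[3] 35 -> -17
Changed element was NOT the old max.
  New max = max(old_max, new_val) = max(48, -17) = 48

Answer: 48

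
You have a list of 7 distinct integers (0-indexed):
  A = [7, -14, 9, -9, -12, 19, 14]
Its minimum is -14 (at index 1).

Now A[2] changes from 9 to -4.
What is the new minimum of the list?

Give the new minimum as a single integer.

Answer: -14

Derivation:
Old min = -14 (at index 1)
Change: A[2] 9 -> -4
Changed element was NOT the old min.
  New min = min(old_min, new_val) = min(-14, -4) = -14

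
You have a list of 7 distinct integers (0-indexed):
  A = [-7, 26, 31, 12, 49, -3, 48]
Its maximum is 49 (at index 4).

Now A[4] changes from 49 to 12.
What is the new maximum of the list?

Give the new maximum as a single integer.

Old max = 49 (at index 4)
Change: A[4] 49 -> 12
Changed element WAS the max -> may need rescan.
  Max of remaining elements: 48
  New max = max(12, 48) = 48

Answer: 48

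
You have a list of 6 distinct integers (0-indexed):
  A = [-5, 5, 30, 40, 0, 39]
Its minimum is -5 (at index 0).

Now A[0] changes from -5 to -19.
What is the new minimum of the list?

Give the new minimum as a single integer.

Answer: -19

Derivation:
Old min = -5 (at index 0)
Change: A[0] -5 -> -19
Changed element WAS the min. Need to check: is -19 still <= all others?
  Min of remaining elements: 0
  New min = min(-19, 0) = -19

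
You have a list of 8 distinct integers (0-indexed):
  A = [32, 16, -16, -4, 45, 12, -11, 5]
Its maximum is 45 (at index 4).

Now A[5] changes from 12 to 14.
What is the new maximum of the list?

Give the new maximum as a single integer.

Old max = 45 (at index 4)
Change: A[5] 12 -> 14
Changed element was NOT the old max.
  New max = max(old_max, new_val) = max(45, 14) = 45

Answer: 45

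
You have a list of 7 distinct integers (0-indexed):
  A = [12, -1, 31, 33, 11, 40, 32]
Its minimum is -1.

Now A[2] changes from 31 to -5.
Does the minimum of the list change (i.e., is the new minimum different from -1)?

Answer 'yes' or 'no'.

Old min = -1
Change: A[2] 31 -> -5
Changed element was NOT the min; min changes only if -5 < -1.
New min = -5; changed? yes

Answer: yes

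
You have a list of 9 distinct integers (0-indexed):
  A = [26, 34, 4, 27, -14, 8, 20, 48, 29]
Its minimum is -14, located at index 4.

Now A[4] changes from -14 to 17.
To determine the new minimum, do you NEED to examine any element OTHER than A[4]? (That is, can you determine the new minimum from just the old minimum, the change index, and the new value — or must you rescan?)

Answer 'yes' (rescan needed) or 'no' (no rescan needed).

Old min = -14 at index 4
Change at index 4: -14 -> 17
Index 4 WAS the min and new value 17 > old min -14. Must rescan other elements to find the new min.
Needs rescan: yes

Answer: yes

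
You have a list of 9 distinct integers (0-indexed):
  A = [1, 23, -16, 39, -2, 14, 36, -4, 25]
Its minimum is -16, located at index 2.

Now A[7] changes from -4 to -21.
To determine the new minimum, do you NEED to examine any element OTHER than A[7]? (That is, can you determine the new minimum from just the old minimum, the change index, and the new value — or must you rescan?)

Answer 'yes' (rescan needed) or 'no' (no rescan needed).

Answer: no

Derivation:
Old min = -16 at index 2
Change at index 7: -4 -> -21
Index 7 was NOT the min. New min = min(-16, -21). No rescan of other elements needed.
Needs rescan: no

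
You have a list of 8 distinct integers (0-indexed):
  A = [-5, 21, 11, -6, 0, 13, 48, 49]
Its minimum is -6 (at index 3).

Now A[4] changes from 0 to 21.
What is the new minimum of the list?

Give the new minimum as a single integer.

Answer: -6

Derivation:
Old min = -6 (at index 3)
Change: A[4] 0 -> 21
Changed element was NOT the old min.
  New min = min(old_min, new_val) = min(-6, 21) = -6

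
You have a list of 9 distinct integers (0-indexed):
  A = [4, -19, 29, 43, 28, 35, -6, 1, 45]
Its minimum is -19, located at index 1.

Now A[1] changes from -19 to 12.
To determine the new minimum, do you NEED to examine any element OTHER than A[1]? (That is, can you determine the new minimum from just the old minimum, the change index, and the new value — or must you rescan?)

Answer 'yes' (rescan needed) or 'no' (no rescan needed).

Answer: yes

Derivation:
Old min = -19 at index 1
Change at index 1: -19 -> 12
Index 1 WAS the min and new value 12 > old min -19. Must rescan other elements to find the new min.
Needs rescan: yes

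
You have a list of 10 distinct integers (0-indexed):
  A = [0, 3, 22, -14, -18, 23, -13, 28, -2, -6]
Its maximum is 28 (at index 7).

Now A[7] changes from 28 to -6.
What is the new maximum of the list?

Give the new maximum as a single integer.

Answer: 23

Derivation:
Old max = 28 (at index 7)
Change: A[7] 28 -> -6
Changed element WAS the max -> may need rescan.
  Max of remaining elements: 23
  New max = max(-6, 23) = 23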